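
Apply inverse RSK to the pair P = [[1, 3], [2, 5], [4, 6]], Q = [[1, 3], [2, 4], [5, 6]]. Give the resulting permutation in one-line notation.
4 2 6 5 1 3

Reverse the RSK construction: for i from n down to 1, find the cell of Q containing i, remove the entry at that cell from P, and reverse-bump it up through P; the value ejected from row 1 is w(i).

Step i=6: Q has 6 at row 3, column 2; remove 6 from row 3 of P and reverse-bump: 6 enters row 2 and ejects 5; 5 enters row 1 and ejects 3. So w(6) = 3. P is now [[1, 5], [2, 6], [4]].
Step i=5: Q has 5 at row 3, column 1; remove 4 from row 3 of P and reverse-bump: 4 enters row 2 and ejects 2; 2 enters row 1 and ejects 1. So w(5) = 1. P is now [[2, 5], [4, 6]].
Step i=4: Q has 4 at row 2, column 2; remove 6 from row 2 of P and reverse-bump: 6 enters row 1 and ejects 5. So w(4) = 5. P is now [[2, 6], [4]].
Step i=3: Q has 3 at row 1, column 2; remove that cell from P, ejecting 6. So w(3) = 6. P is now [[2], [4]].
Step i=2: Q has 2 at row 2, column 1; remove 4 from row 2 of P and reverse-bump: 4 enters row 1 and ejects 2. So w(2) = 2. P is now [[4]].
Step i=1: Q has 1 at row 1, column 1; remove that cell from P, ejecting 4. So w(1) = 4. P is now [].

So w = 4 2 6 5 1 3.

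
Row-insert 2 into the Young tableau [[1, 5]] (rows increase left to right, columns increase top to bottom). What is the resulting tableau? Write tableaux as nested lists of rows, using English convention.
In row 1, 2 replaces 5 (the leftmost entry greater than 2); 5 is bumped to row 2. 5 starts a new row 2. The new tableau is [[1, 2], [5]].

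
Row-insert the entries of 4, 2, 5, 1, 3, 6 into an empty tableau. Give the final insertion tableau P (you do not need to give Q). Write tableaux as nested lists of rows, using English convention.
Insert 4: appended to row 1. P = [[4]].
Insert 2: 2 bumps 4 from row 1; 4 starts row 2. P = [[2], [4]].
Insert 5: appended to row 1. P = [[2, 5], [4]].
Insert 1: 1 bumps 2 from row 1; 2 bumps 4 from row 2; 4 starts row 3. P = [[1, 5], [2], [4]].
Insert 3: 3 bumps 5 from row 1; 5 appends to row 2. P = [[1, 3], [2, 5], [4]].
Insert 6: appended to row 1. P = [[1, 3, 6], [2, 5], [4]].

So P = [[1, 3, 6], [2, 5], [4]].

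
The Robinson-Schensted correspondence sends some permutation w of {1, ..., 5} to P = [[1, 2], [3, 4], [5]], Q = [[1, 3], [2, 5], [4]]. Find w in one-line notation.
Reverse RSK: for i = n, n-1, ..., 1, locate i in Q, remove the corresponding corner cell from P, and reverse-bump its entry up through P; the value ejected from row 1 is w(i).

So w = 5 3 4 1 2.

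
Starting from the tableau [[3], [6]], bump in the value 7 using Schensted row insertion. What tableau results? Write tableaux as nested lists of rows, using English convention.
[[3, 7], [6]]

7 is larger than every entry of row 1, so it is appended to row 1. The new tableau is [[3, 7], [6]].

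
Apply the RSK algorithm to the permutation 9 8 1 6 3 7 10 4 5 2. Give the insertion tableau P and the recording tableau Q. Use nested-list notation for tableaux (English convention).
Insert each entry of the permutation into P by Schensted row insertion, recording in Q the position of each new cell.

After inserting 9: P = [[9]].
After inserting 8: P = [[8], [9]].
After inserting 1: P = [[1], [8], [9]].
After inserting 6: P = [[1, 6], [8], [9]].
After inserting 3: P = [[1, 3], [6], [8], [9]].
After inserting 7: P = [[1, 3, 7], [6], [8], [9]].
After inserting 10: P = [[1, 3, 7, 10], [6], [8], [9]].
After inserting 4: P = [[1, 3, 4, 10], [6, 7], [8], [9]].
After inserting 5: P = [[1, 3, 4, 5], [6, 7, 10], [8], [9]].
After inserting 2: P = [[1, 2, 4, 5], [3, 7, 10], [6], [8], [9]].

So P = [[1, 2, 4, 5], [3, 7, 10], [6], [8], [9]], Q = [[1, 4, 6, 7], [2, 8, 9], [3], [5], [10]].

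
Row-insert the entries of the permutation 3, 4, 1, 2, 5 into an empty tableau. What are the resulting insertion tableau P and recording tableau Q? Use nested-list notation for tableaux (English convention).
P = [[1, 2, 5], [3, 4]], Q = [[1, 2, 5], [3, 4]]

Insert each entry of the permutation into P by Schensted row insertion, recording in Q the position of each new cell.

Insert 3: appended to row 1. P = [[3]].
Insert 4: appended to row 1. P = [[3, 4]].
Insert 1: 1 bumps 3 from row 1; 3 starts row 2. P = [[1, 4], [3]].
Insert 2: 2 bumps 4 from row 1; 4 appends to row 2. P = [[1, 2], [3, 4]].
Insert 5: appended to row 1. P = [[1, 2, 5], [3, 4]].

So P = [[1, 2, 5], [3, 4]], Q = [[1, 2, 5], [3, 4]].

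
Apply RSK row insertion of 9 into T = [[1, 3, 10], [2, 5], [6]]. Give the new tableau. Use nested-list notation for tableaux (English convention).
[[1, 3, 9], [2, 5, 10], [6]]

In row 1, 9 replaces 10 (the leftmost entry greater than 9); 10 is bumped to row 2. 10 is appended to row 2. The new tableau is [[1, 3, 9], [2, 5, 10], [6]].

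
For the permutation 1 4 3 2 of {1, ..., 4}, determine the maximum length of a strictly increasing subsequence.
2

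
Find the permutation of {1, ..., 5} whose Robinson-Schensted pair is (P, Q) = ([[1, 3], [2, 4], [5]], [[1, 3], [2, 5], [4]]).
Reverse the RSK construction: for i from n down to 1, find the cell of Q containing i, remove the entry at that cell from P, and reverse-bump it up through P; the value ejected from row 1 is w(i).

Step i=5: Q has 5 at row 2, column 2; remove 4 from row 2 of P and reverse-bump: 4 enters row 1 and ejects 3. So w(5) = 3. P is now [[1, 4], [2], [5]].
Step i=4: Q has 4 at row 3, column 1; remove 5 from row 3 of P and reverse-bump: 5 enters row 2 and ejects 2; 2 enters row 1 and ejects 1. So w(4) = 1. P is now [[2, 4], [5]].
Step i=3: Q has 3 at row 1, column 2; remove that cell from P, ejecting 4. So w(3) = 4. P is now [[2], [5]].
Step i=2: Q has 2 at row 2, column 1; remove 5 from row 2 of P and reverse-bump: 5 enters row 1 and ejects 2. So w(2) = 2. P is now [[5]].
Step i=1: Q has 1 at row 1, column 1; remove that cell from P, ejecting 5. So w(1) = 5. P is now [].

So w = 5 2 4 1 3.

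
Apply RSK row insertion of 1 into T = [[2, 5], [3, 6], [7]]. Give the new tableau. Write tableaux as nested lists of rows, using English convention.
[[1, 5], [2, 6], [3], [7]]

In row 1, 1 replaces 2 (the leftmost entry greater than 1); 2 is bumped to row 2. In row 2, 2 replaces 3 (the leftmost entry greater than 2); 3 is bumped to row 3. In row 3, 3 replaces 7 (the leftmost entry greater than 3); 7 is bumped to row 4. 7 starts a new row 4. The new tableau is [[1, 5], [2, 6], [3], [7]].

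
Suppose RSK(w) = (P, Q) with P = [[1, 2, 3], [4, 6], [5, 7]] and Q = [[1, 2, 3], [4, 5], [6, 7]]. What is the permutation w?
Reverse RSK: for i = n, n-1, ..., 1, locate i in Q, remove the corresponding corner cell from P, and reverse-bump its entry up through P; the value ejected from row 1 is w(i).

So w = 1 5 7 4 6 2 3.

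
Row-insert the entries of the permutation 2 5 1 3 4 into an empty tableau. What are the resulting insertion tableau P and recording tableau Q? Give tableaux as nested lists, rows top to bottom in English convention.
Insert each entry of the permutation into P by Schensted row insertion, recording in Q the position of each new cell.

Insert 2: appended to row 1. P = [[2]].
Insert 5: appended to row 1. P = [[2, 5]].
Insert 1: 1 bumps 2 from row 1; 2 starts row 2. P = [[1, 5], [2]].
Insert 3: 3 bumps 5 from row 1; 5 appends to row 2. P = [[1, 3], [2, 5]].
Insert 4: appended to row 1. P = [[1, 3, 4], [2, 5]].

So P = [[1, 3, 4], [2, 5]], Q = [[1, 2, 5], [3, 4]].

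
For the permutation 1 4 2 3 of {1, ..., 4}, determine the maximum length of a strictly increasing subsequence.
3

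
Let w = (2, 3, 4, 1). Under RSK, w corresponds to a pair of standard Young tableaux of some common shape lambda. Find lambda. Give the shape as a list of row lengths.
[3, 1]

Row-insert each entry into an empty tableau.

After inserting 2: P = [[2]].
After inserting 3: P = [[2, 3]].
After inserting 4: P = [[2, 3, 4]].
After inserting 1: P = [[1, 3, 4], [2]].

The final insertion tableau P = [[1, 3, 4], [2]] has shape [3, 1].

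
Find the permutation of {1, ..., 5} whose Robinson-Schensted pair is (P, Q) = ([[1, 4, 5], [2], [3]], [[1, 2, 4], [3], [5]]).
Reverse the RSK construction: for i from n down to 1, find the cell of Q containing i, remove the entry at that cell from P, and reverse-bump it up through P; the value ejected from row 1 is w(i).

Step i=5: Q has 5 at row 3, column 1; remove 3 from row 3 of P and reverse-bump: 3 enters row 2 and ejects 2; 2 enters row 1 and ejects 1. So w(5) = 1. P is now [[2, 4, 5], [3]].
Step i=4: Q has 4 at row 1, column 3; remove that cell from P, ejecting 5. So w(4) = 5. P is now [[2, 4], [3]].
Step i=3: Q has 3 at row 2, column 1; remove 3 from row 2 of P and reverse-bump: 3 enters row 1 and ejects 2. So w(3) = 2. P is now [[3, 4]].
Step i=2: Q has 2 at row 1, column 2; remove that cell from P, ejecting 4. So w(2) = 4. P is now [[3]].
Step i=1: Q has 1 at row 1, column 1; remove that cell from P, ejecting 3. So w(1) = 3. P is now [].

So w = 3 4 2 5 1.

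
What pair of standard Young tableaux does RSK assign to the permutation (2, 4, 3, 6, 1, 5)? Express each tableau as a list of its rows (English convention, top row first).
P = [[1, 3, 5], [2, 6], [4]], Q = [[1, 2, 4], [3, 6], [5]]

Insert each entry of the permutation into P by Schensted row insertion, recording in Q the position of each new cell.

After inserting 2: P = [[2]].
After inserting 4: P = [[2, 4]].
After inserting 3: P = [[2, 3], [4]].
After inserting 6: P = [[2, 3, 6], [4]].
After inserting 1: P = [[1, 3, 6], [2], [4]].
After inserting 5: P = [[1, 3, 5], [2, 6], [4]].

So P = [[1, 3, 5], [2, 6], [4]], Q = [[1, 2, 4], [3, 6], [5]].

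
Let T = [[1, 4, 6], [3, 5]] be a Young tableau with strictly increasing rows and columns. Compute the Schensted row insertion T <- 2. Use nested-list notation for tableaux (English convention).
In row 1, 2 replaces 4 (the leftmost entry greater than 2); 4 is bumped to row 2. In row 2, 4 replaces 5 (the leftmost entry greater than 4); 5 is bumped to row 3. 5 starts a new row 3. The new tableau is [[1, 2, 6], [3, 4], [5]].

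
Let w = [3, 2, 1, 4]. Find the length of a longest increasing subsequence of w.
2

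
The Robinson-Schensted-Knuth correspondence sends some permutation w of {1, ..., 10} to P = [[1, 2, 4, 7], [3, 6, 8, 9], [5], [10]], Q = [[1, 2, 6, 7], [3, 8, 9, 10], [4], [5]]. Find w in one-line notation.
Reverse the RSK construction: for i from n down to 1, find the cell of Q containing i, remove the entry at that cell from P, and reverse-bump it up through P; the value ejected from row 1 is w(i).

Step i=10: Q has 10 at row 2, column 4; remove 9 from row 2 of P and reverse-bump: 9 enters row 1 and ejects 7. So w(10) = 7. P is now [[1, 2, 4, 9], [3, 6, 8], [5], [10]].
Step i=9: Q has 9 at row 2, column 3; remove 8 from row 2 of P and reverse-bump: 8 enters row 1 and ejects 4. So w(9) = 4. P is now [[1, 2, 8, 9], [3, 6], [5], [10]].
Step i=8: Q has 8 at row 2, column 2; remove 6 from row 2 of P and reverse-bump: 6 enters row 1 and ejects 2. So w(8) = 2. P is now [[1, 6, 8, 9], [3], [5], [10]].
Step i=7: Q has 7 at row 1, column 4; remove that cell from P, ejecting 9. So w(7) = 9. P is now [[1, 6, 8], [3], [5], [10]].
Step i=6: Q has 6 at row 1, column 3; remove that cell from P, ejecting 8. So w(6) = 8. P is now [[1, 6], [3], [5], [10]].
Step i=5: Q has 5 at row 4, column 1; remove 10 from row 4 of P and reverse-bump: 10 enters row 3 and ejects 5; 5 enters row 2 and ejects 3; 3 enters row 1 and ejects 1. So w(5) = 1. P is now [[3, 6], [5], [10]].
Step i=4: Q has 4 at row 3, column 1; remove 10 from row 3 of P and reverse-bump: 10 enters row 2 and ejects 5; 5 enters row 1 and ejects 3. So w(4) = 3. P is now [[5, 6], [10]].
Step i=3: Q has 3 at row 2, column 1; remove 10 from row 2 of P and reverse-bump: 10 enters row 1 and ejects 6. So w(3) = 6. P is now [[5, 10]].
Step i=2: Q has 2 at row 1, column 2; remove that cell from P, ejecting 10. So w(2) = 10. P is now [[5]].
Step i=1: Q has 1 at row 1, column 1; remove that cell from P, ejecting 5. So w(1) = 5. P is now [].

So w = 5 10 6 3 1 8 9 2 4 7.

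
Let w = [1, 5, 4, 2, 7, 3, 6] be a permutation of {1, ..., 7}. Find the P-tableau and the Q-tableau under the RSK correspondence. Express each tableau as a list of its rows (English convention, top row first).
Insert each entry of the permutation into P by Schensted row insertion, recording in Q the position of each new cell.

Insert 1: appended to row 1. P = [[1]].
Insert 5: appended to row 1. P = [[1, 5]].
Insert 4: 4 bumps 5 from row 1; 5 starts row 2. P = [[1, 4], [5]].
Insert 2: 2 bumps 4 from row 1; 4 bumps 5 from row 2; 5 starts row 3. P = [[1, 2], [4], [5]].
Insert 7: appended to row 1. P = [[1, 2, 7], [4], [5]].
Insert 3: 3 bumps 7 from row 1; 7 appends to row 2. P = [[1, 2, 3], [4, 7], [5]].
Insert 6: appended to row 1. P = [[1, 2, 3, 6], [4, 7], [5]].

So P = [[1, 2, 3, 6], [4, 7], [5]], Q = [[1, 2, 5, 7], [3, 6], [4]].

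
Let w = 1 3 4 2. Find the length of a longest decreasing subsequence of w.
2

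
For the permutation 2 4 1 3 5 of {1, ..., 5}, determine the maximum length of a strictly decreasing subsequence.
2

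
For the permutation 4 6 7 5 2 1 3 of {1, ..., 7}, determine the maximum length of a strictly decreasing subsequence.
4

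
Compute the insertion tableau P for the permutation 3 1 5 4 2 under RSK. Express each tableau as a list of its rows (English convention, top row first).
P = [[1, 2], [3, 4], [5]]

Insert 3: appended to row 1. P = [[3]].
Insert 1: 1 bumps 3 from row 1; 3 starts row 2. P = [[1], [3]].
Insert 5: appended to row 1. P = [[1, 5], [3]].
Insert 4: 4 bumps 5 from row 1; 5 appends to row 2. P = [[1, 4], [3, 5]].
Insert 2: 2 bumps 4 from row 1; 4 bumps 5 from row 2; 5 starts row 3. P = [[1, 2], [3, 4], [5]].

So P = [[1, 2], [3, 4], [5]].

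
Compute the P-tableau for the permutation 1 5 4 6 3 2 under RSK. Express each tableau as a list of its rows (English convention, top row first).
After inserting 1: P = [[1]].
After inserting 5: P = [[1, 5]].
After inserting 4: P = [[1, 4], [5]].
After inserting 6: P = [[1, 4, 6], [5]].
After inserting 3: P = [[1, 3, 6], [4], [5]].
After inserting 2: P = [[1, 2, 6], [3], [4], [5]].

So P = [[1, 2, 6], [3], [4], [5]].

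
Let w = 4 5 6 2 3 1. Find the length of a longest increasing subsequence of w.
3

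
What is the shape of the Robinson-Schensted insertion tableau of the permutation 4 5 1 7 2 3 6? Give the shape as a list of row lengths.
[4, 3]

Row-insert each entry into an empty tableau.

After inserting 4: P = [[4]].
After inserting 5: P = [[4, 5]].
After inserting 1: P = [[1, 5], [4]].
After inserting 7: P = [[1, 5, 7], [4]].
After inserting 2: P = [[1, 2, 7], [4, 5]].
After inserting 3: P = [[1, 2, 3], [4, 5, 7]].
After inserting 6: P = [[1, 2, 3, 6], [4, 5, 7]].

The final insertion tableau P = [[1, 2, 3, 6], [4, 5, 7]] has shape [4, 3].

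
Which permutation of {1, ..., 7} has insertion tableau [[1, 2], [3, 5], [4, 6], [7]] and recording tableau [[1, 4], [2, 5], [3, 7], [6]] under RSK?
7 4 3 6 5 1 2

Reverse RSK: for i = n, n-1, ..., 1, locate i in Q, remove the corresponding corner cell from P, and reverse-bump its entry up through P; the value ejected from row 1 is w(i).

So w = 7 4 3 6 5 1 2.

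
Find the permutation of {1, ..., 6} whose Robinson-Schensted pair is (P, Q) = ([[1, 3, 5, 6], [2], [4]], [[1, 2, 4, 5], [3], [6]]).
Reverse the RSK construction: for i from n down to 1, find the cell of Q containing i, remove the entry at that cell from P, and reverse-bump it up through P; the value ejected from row 1 is w(i).

Step i=6: Q has 6 at row 3, column 1; remove 4 from row 3 of P and reverse-bump: 4 enters row 2 and ejects 2; 2 enters row 1 and ejects 1. So w(6) = 1. P is now [[2, 3, 5, 6], [4]].
Step i=5: Q has 5 at row 1, column 4; remove that cell from P, ejecting 6. So w(5) = 6. P is now [[2, 3, 5], [4]].
Step i=4: Q has 4 at row 1, column 3; remove that cell from P, ejecting 5. So w(4) = 5. P is now [[2, 3], [4]].
Step i=3: Q has 3 at row 2, column 1; remove 4 from row 2 of P and reverse-bump: 4 enters row 1 and ejects 3. So w(3) = 3. P is now [[2, 4]].
Step i=2: Q has 2 at row 1, column 2; remove that cell from P, ejecting 4. So w(2) = 4. P is now [[2]].
Step i=1: Q has 1 at row 1, column 1; remove that cell from P, ejecting 2. So w(1) = 2. P is now [].

So w = 2 4 3 5 6 1.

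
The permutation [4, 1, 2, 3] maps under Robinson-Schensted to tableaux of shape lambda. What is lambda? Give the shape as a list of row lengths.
Row-insert each entry into an empty tableau.

After inserting 4: P = [[4]].
After inserting 1: P = [[1], [4]].
After inserting 2: P = [[1, 2], [4]].
After inserting 3: P = [[1, 2, 3], [4]].

The final insertion tableau P = [[1, 2, 3], [4]] has shape [3, 1].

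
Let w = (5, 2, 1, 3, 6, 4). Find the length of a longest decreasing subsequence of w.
3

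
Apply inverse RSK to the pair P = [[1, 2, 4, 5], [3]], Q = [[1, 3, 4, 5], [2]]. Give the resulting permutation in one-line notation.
Reverse the RSK construction: for i from n down to 1, find the cell of Q containing i, remove the entry at that cell from P, and reverse-bump it up through P; the value ejected from row 1 is w(i).

Step i=5: Q has 5 at row 1, column 4; remove that cell from P, ejecting 5. So w(5) = 5. P is now [[1, 2, 4], [3]].
Step i=4: Q has 4 at row 1, column 3; remove that cell from P, ejecting 4. So w(4) = 4. P is now [[1, 2], [3]].
Step i=3: Q has 3 at row 1, column 2; remove that cell from P, ejecting 2. So w(3) = 2. P is now [[1], [3]].
Step i=2: Q has 2 at row 2, column 1; remove 3 from row 2 of P and reverse-bump: 3 enters row 1 and ejects 1. So w(2) = 1. P is now [[3]].
Step i=1: Q has 1 at row 1, column 1; remove that cell from P, ejecting 3. So w(1) = 3. P is now [].

So w = 3 1 2 4 5.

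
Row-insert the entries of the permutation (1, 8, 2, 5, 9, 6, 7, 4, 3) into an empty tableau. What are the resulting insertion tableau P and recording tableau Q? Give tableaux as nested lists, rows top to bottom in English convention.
Insert each entry of the permutation into P by Schensted row insertion, recording in Q the position of each new cell.

Insert 1: appended to row 1. P = [[1]], Q = [[1]].
Insert 8: appended to row 1. P = [[1, 8]], Q = [[1, 2]].
Insert 2: 2 bumps 8 from row 1; 8 starts row 2. P = [[1, 2], [8]], Q = [[1, 2], [3]].
Insert 5: appended to row 1. P = [[1, 2, 5], [8]], Q = [[1, 2, 4], [3]].
Insert 9: appended to row 1. P = [[1, 2, 5, 9], [8]], Q = [[1, 2, 4, 5], [3]].
Insert 6: 6 bumps 9 from row 1; 9 appends to row 2. P = [[1, 2, 5, 6], [8, 9]], Q = [[1, 2, 4, 5], [3, 6]].
Insert 7: appended to row 1. P = [[1, 2, 5, 6, 7], [8, 9]], Q = [[1, 2, 4, 5, 7], [3, 6]].
Insert 4: 4 bumps 5 from row 1; 5 bumps 8 from row 2; 8 starts row 3. P = [[1, 2, 4, 6, 7], [5, 9], [8]], Q = [[1, 2, 4, 5, 7], [3, 6], [8]].
Insert 3: 3 bumps 4 from row 1; 4 bumps 5 from row 2; 5 bumps 8 from row 3; 8 starts row 4. P = [[1, 2, 3, 6, 7], [4, 9], [5], [8]], Q = [[1, 2, 4, 5, 7], [3, 6], [8], [9]].

So P = [[1, 2, 3, 6, 7], [4, 9], [5], [8]], Q = [[1, 2, 4, 5, 7], [3, 6], [8], [9]].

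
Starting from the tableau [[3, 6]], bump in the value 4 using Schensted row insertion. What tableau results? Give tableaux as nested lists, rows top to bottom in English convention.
In row 1, 4 replaces 6 (the leftmost entry greater than 4); 6 is bumped to row 2. 6 starts a new row 2. The new tableau is [[3, 4], [6]].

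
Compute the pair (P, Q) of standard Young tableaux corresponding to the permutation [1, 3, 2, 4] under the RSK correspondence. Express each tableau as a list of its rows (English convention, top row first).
Insert each entry of the permutation into P by Schensted row insertion, recording in Q the position of each new cell.

Insert 1: appended to row 1. P = [[1]], Q = [[1]].
Insert 3: appended to row 1. P = [[1, 3]], Q = [[1, 2]].
Insert 2: 2 bumps 3 from row 1; 3 starts row 2. P = [[1, 2], [3]], Q = [[1, 2], [3]].
Insert 4: appended to row 1. P = [[1, 2, 4], [3]], Q = [[1, 2, 4], [3]].

So P = [[1, 2, 4], [3]], Q = [[1, 2, 4], [3]].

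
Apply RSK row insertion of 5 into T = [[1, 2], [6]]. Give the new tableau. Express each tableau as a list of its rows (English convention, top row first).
5 is larger than every entry of row 1, so it is appended to row 1. The new tableau is [[1, 2, 5], [6]].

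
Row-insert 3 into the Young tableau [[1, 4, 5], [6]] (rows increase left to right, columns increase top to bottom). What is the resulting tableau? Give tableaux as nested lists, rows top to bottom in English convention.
[[1, 3, 5], [4], [6]]

In row 1, 3 replaces 4 (the leftmost entry greater than 3); 4 is bumped to row 2. In row 2, 4 replaces 6 (the leftmost entry greater than 4); 6 is bumped to row 3. 6 starts a new row 3. The new tableau is [[1, 3, 5], [4], [6]].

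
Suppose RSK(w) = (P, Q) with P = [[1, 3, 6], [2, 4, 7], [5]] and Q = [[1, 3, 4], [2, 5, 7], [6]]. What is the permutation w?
Reverse RSK: for i = n, n-1, ..., 1, locate i in Q, remove the corresponding corner cell from P, and reverse-bump its entry up through P; the value ejected from row 1 is w(i).

So w = 2 1 5 7 4 3 6.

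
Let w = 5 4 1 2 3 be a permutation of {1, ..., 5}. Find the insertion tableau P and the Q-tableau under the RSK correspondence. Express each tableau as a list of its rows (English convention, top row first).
Insert each entry of the permutation into P by Schensted row insertion, recording in Q the position of each new cell.

After inserting 5: P = [[5]].
After inserting 4: P = [[4], [5]].
After inserting 1: P = [[1], [4], [5]].
After inserting 2: P = [[1, 2], [4], [5]].
After inserting 3: P = [[1, 2, 3], [4], [5]].

So P = [[1, 2, 3], [4], [5]], Q = [[1, 4, 5], [2], [3]].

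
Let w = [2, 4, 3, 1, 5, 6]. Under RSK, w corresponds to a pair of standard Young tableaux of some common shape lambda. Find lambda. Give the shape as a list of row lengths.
[4, 1, 1]

Row-insert each entry into an empty tableau.

After inserting 2: P = [[2]].
After inserting 4: P = [[2, 4]].
After inserting 3: P = [[2, 3], [4]].
After inserting 1: P = [[1, 3], [2], [4]].
After inserting 5: P = [[1, 3, 5], [2], [4]].
After inserting 6: P = [[1, 3, 5, 6], [2], [4]].

The final insertion tableau P = [[1, 3, 5, 6], [2], [4]] has shape [4, 1, 1].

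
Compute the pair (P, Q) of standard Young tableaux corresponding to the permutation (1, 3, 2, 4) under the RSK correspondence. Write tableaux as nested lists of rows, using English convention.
Insert each entry of the permutation into P by Schensted row insertion, recording in Q the position of each new cell.

After inserting 1: P = [[1]].
After inserting 3: P = [[1, 3]].
After inserting 2: P = [[1, 2], [3]].
After inserting 4: P = [[1, 2, 4], [3]].

So P = [[1, 2, 4], [3]], Q = [[1, 2, 4], [3]].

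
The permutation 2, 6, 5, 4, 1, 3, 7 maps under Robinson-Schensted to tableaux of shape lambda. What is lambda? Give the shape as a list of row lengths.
[3, 2, 1, 1]

Row-insert each entry into an empty tableau.

After inserting 2: P = [[2]].
After inserting 6: P = [[2, 6]].
After inserting 5: P = [[2, 5], [6]].
After inserting 4: P = [[2, 4], [5], [6]].
After inserting 1: P = [[1, 4], [2], [5], [6]].
After inserting 3: P = [[1, 3], [2, 4], [5], [6]].
After inserting 7: P = [[1, 3, 7], [2, 4], [5], [6]].

The final insertion tableau P = [[1, 3, 7], [2, 4], [5], [6]] has shape [3, 2, 1, 1].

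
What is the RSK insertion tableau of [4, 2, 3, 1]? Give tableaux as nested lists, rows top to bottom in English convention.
P = [[1, 3], [2], [4]]

Insert 4: appended to row 1. P = [[4]].
Insert 2: 2 bumps 4 from row 1; 4 starts row 2. P = [[2], [4]].
Insert 3: appended to row 1. P = [[2, 3], [4]].
Insert 1: 1 bumps 2 from row 1; 2 bumps 4 from row 2; 4 starts row 3. P = [[1, 3], [2], [4]].

So P = [[1, 3], [2], [4]].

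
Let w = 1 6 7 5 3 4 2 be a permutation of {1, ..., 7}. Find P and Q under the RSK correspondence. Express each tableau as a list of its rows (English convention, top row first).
P = [[1, 2, 4], [3, 7], [5], [6]], Q = [[1, 2, 3], [4, 6], [5], [7]]

Insert each entry of the permutation into P by Schensted row insertion, recording in Q the position of each new cell.

Insert 1: appended to row 1. P = [[1]].
Insert 6: appended to row 1. P = [[1, 6]].
Insert 7: appended to row 1. P = [[1, 6, 7]].
Insert 5: 5 bumps 6 from row 1; 6 starts row 2. P = [[1, 5, 7], [6]].
Insert 3: 3 bumps 5 from row 1; 5 bumps 6 from row 2; 6 starts row 3. P = [[1, 3, 7], [5], [6]].
Insert 4: 4 bumps 7 from row 1; 7 appends to row 2. P = [[1, 3, 4], [5, 7], [6]].
Insert 2: 2 bumps 3 from row 1; 3 bumps 5 from row 2; 5 bumps 6 from row 3; 6 starts row 4. P = [[1, 2, 4], [3, 7], [5], [6]].

So P = [[1, 2, 4], [3, 7], [5], [6]], Q = [[1, 2, 3], [4, 6], [5], [7]].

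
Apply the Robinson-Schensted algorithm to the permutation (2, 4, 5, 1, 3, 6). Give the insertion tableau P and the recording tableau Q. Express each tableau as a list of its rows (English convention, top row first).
Insert each entry of the permutation into P by Schensted row insertion, recording in Q the position of each new cell.

After inserting 2: P = [[2]].
After inserting 4: P = [[2, 4]].
After inserting 5: P = [[2, 4, 5]].
After inserting 1: P = [[1, 4, 5], [2]].
After inserting 3: P = [[1, 3, 5], [2, 4]].
After inserting 6: P = [[1, 3, 5, 6], [2, 4]].

So P = [[1, 3, 5, 6], [2, 4]], Q = [[1, 2, 3, 6], [4, 5]].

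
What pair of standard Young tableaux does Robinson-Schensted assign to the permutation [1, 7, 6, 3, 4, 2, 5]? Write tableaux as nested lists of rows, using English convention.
P = [[1, 2, 4, 5], [3], [6], [7]], Q = [[1, 2, 5, 7], [3], [4], [6]]

Insert each entry of the permutation into P by Schensted row insertion, recording in Q the position of each new cell.

After inserting 1: P = [[1]].
After inserting 7: P = [[1, 7]].
After inserting 6: P = [[1, 6], [7]].
After inserting 3: P = [[1, 3], [6], [7]].
After inserting 4: P = [[1, 3, 4], [6], [7]].
After inserting 2: P = [[1, 2, 4], [3], [6], [7]].
After inserting 5: P = [[1, 2, 4, 5], [3], [6], [7]].

So P = [[1, 2, 4, 5], [3], [6], [7]], Q = [[1, 2, 5, 7], [3], [4], [6]].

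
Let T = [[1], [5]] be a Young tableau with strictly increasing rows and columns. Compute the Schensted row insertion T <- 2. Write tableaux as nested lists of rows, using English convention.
2 is larger than every entry of row 1, so it is appended to row 1. The new tableau is [[1, 2], [5]].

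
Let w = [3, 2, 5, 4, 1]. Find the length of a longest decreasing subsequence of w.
3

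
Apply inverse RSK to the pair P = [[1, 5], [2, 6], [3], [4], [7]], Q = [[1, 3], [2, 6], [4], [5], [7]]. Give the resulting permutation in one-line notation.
Reverse the RSK construction: for i from n down to 1, find the cell of Q containing i, remove the entry at that cell from P, and reverse-bump it up through P; the value ejected from row 1 is w(i).

Step i=7: Q has 7 at row 5, column 1; remove 7 from row 5 of P and reverse-bump: 7 enters row 4 and ejects 4; 4 enters row 3 and ejects 3; 3 enters row 2 and ejects 2; 2 enters row 1 and ejects 1. So w(7) = 1. P is now [[2, 5], [3, 6], [4], [7]].
Step i=6: Q has 6 at row 2, column 2; remove 6 from row 2 of P and reverse-bump: 6 enters row 1 and ejects 5. So w(6) = 5. P is now [[2, 6], [3], [4], [7]].
Step i=5: Q has 5 at row 4, column 1; remove 7 from row 4 of P and reverse-bump: 7 enters row 3 and ejects 4; 4 enters row 2 and ejects 3; 3 enters row 1 and ejects 2. So w(5) = 2. P is now [[3, 6], [4], [7]].
Step i=4: Q has 4 at row 3, column 1; remove 7 from row 3 of P and reverse-bump: 7 enters row 2 and ejects 4; 4 enters row 1 and ejects 3. So w(4) = 3. P is now [[4, 6], [7]].
Step i=3: Q has 3 at row 1, column 2; remove that cell from P, ejecting 6. So w(3) = 6. P is now [[4], [7]].
Step i=2: Q has 2 at row 2, column 1; remove 7 from row 2 of P and reverse-bump: 7 enters row 1 and ejects 4. So w(2) = 4. P is now [[7]].
Step i=1: Q has 1 at row 1, column 1; remove that cell from P, ejecting 7. So w(1) = 7. P is now [].

So w = 7 4 6 3 2 5 1.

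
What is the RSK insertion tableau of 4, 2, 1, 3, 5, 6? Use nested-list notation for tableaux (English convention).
After inserting 4: P = [[4]].
After inserting 2: P = [[2], [4]].
After inserting 1: P = [[1], [2], [4]].
After inserting 3: P = [[1, 3], [2], [4]].
After inserting 5: P = [[1, 3, 5], [2], [4]].
After inserting 6: P = [[1, 3, 5, 6], [2], [4]].

So P = [[1, 3, 5, 6], [2], [4]].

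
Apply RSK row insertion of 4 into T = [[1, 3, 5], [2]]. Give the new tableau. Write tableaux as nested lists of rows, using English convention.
[[1, 3, 4], [2, 5]]

In row 1, 4 replaces 5 (the leftmost entry greater than 4); 5 is bumped to row 2. 5 is appended to row 2. The new tableau is [[1, 3, 4], [2, 5]].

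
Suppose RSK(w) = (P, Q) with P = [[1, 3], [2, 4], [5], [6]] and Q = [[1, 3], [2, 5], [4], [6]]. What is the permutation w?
6 2 5 1 4 3

Reverse RSK: for i = n, n-1, ..., 1, locate i in Q, remove the corresponding corner cell from P, and reverse-bump its entry up through P; the value ejected from row 1 is w(i).

So w = 6 2 5 1 4 3.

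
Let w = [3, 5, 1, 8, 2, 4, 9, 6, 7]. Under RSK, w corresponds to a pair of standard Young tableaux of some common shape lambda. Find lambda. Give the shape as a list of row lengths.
RSK row insertion gives P = [[1, 2, 4, 6, 7], [3, 5, 8, 9]], which has shape [5, 4].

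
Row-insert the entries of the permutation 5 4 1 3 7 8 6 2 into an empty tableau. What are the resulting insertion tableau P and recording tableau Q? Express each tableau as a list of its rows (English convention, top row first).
Insert each entry of the permutation into P by Schensted row insertion, recording in Q the position of each new cell.

Insert 5: appended to row 1. P = [[5]], Q = [[1]].
Insert 4: 4 bumps 5 from row 1; 5 starts row 2. P = [[4], [5]], Q = [[1], [2]].
Insert 1: 1 bumps 4 from row 1; 4 bumps 5 from row 2; 5 starts row 3. P = [[1], [4], [5]], Q = [[1], [2], [3]].
Insert 3: appended to row 1. P = [[1, 3], [4], [5]], Q = [[1, 4], [2], [3]].
Insert 7: appended to row 1. P = [[1, 3, 7], [4], [5]], Q = [[1, 4, 5], [2], [3]].
Insert 8: appended to row 1. P = [[1, 3, 7, 8], [4], [5]], Q = [[1, 4, 5, 6], [2], [3]].
Insert 6: 6 bumps 7 from row 1; 7 appends to row 2. P = [[1, 3, 6, 8], [4, 7], [5]], Q = [[1, 4, 5, 6], [2, 7], [3]].
Insert 2: 2 bumps 3 from row 1; 3 bumps 4 from row 2; 4 bumps 5 from row 3; 5 starts row 4. P = [[1, 2, 6, 8], [3, 7], [4], [5]], Q = [[1, 4, 5, 6], [2, 7], [3], [8]].

So P = [[1, 2, 6, 8], [3, 7], [4], [5]], Q = [[1, 4, 5, 6], [2, 7], [3], [8]].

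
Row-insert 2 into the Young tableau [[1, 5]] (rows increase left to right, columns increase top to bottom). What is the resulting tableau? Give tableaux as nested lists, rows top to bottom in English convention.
In row 1, 2 replaces 5 (the leftmost entry greater than 2); 5 is bumped to row 2. 5 starts a new row 2. The new tableau is [[1, 2], [5]].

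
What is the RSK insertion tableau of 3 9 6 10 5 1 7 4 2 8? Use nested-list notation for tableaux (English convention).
P = [[1, 2, 7, 8], [3, 4], [5, 10], [6], [9]]

Insert 3: appended to row 1. P = [[3]].
Insert 9: appended to row 1. P = [[3, 9]].
Insert 6: 6 bumps 9 from row 1; 9 starts row 2. P = [[3, 6], [9]].
Insert 10: appended to row 1. P = [[3, 6, 10], [9]].
Insert 5: 5 bumps 6 from row 1; 6 bumps 9 from row 2; 9 starts row 3. P = [[3, 5, 10], [6], [9]].
Insert 1: 1 bumps 3 from row 1; 3 bumps 6 from row 2; 6 bumps 9 from row 3; 9 starts row 4. P = [[1, 5, 10], [3], [6], [9]].
Insert 7: 7 bumps 10 from row 1; 10 appends to row 2. P = [[1, 5, 7], [3, 10], [6], [9]].
Insert 4: 4 bumps 5 from row 1; 5 bumps 10 from row 2; 10 appends to row 3. P = [[1, 4, 7], [3, 5], [6, 10], [9]].
Insert 2: 2 bumps 4 from row 1; 4 bumps 5 from row 2; 5 bumps 6 from row 3; 6 bumps 9 from row 4; 9 starts row 5. P = [[1, 2, 7], [3, 4], [5, 10], [6], [9]].
Insert 8: appended to row 1. P = [[1, 2, 7, 8], [3, 4], [5, 10], [6], [9]].

So P = [[1, 2, 7, 8], [3, 4], [5, 10], [6], [9]].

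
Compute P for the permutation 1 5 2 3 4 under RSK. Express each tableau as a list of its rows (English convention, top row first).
P = [[1, 2, 3, 4], [5]]

After inserting 1: P = [[1]].
After inserting 5: P = [[1, 5]].
After inserting 2: P = [[1, 2], [5]].
After inserting 3: P = [[1, 2, 3], [5]].
After inserting 4: P = [[1, 2, 3, 4], [5]].

So P = [[1, 2, 3, 4], [5]].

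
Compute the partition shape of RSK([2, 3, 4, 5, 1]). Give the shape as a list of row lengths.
[4, 1]

Row-insert each entry into an empty tableau.

After inserting 2: P = [[2]].
After inserting 3: P = [[2, 3]].
After inserting 4: P = [[2, 3, 4]].
After inserting 5: P = [[2, 3, 4, 5]].
After inserting 1: P = [[1, 3, 4, 5], [2]].

The final insertion tableau P = [[1, 3, 4, 5], [2]] has shape [4, 1].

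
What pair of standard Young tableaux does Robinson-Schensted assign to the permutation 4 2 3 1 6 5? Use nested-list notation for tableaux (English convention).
Insert each entry of the permutation into P by Schensted row insertion, recording in Q the position of each new cell.

Insert 4: appended to row 1. P = [[4]].
Insert 2: 2 bumps 4 from row 1; 4 starts row 2. P = [[2], [4]].
Insert 3: appended to row 1. P = [[2, 3], [4]].
Insert 1: 1 bumps 2 from row 1; 2 bumps 4 from row 2; 4 starts row 3. P = [[1, 3], [2], [4]].
Insert 6: appended to row 1. P = [[1, 3, 6], [2], [4]].
Insert 5: 5 bumps 6 from row 1; 6 appends to row 2. P = [[1, 3, 5], [2, 6], [4]].

So P = [[1, 3, 5], [2, 6], [4]], Q = [[1, 3, 5], [2, 6], [4]].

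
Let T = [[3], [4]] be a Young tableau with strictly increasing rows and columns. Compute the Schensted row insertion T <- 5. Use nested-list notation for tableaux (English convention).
5 is larger than every entry of row 1, so it is appended to row 1. The new tableau is [[3, 5], [4]].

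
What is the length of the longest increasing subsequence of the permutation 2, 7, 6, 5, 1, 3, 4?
3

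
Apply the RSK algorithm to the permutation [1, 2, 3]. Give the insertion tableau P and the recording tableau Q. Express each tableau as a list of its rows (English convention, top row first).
Insert each entry of the permutation into P by Schensted row insertion, recording in Q the position of each new cell.

Insert 1: appended to row 1. P = [[1]].
Insert 2: appended to row 1. P = [[1, 2]].
Insert 3: appended to row 1. P = [[1, 2, 3]].

So P = [[1, 2, 3]], Q = [[1, 2, 3]].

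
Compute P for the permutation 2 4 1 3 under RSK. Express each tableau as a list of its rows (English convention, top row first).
P = [[1, 3], [2, 4]]

Insert 2: appended to row 1. P = [[2]].
Insert 4: appended to row 1. P = [[2, 4]].
Insert 1: 1 bumps 2 from row 1; 2 starts row 2. P = [[1, 4], [2]].
Insert 3: 3 bumps 4 from row 1; 4 appends to row 2. P = [[1, 3], [2, 4]].

So P = [[1, 3], [2, 4]].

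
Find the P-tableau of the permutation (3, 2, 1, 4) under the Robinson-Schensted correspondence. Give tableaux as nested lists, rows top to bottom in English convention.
P = [[1, 4], [2], [3]]

Insert 3: appended to row 1. P = [[3]].
Insert 2: 2 bumps 3 from row 1; 3 starts row 2. P = [[2], [3]].
Insert 1: 1 bumps 2 from row 1; 2 bumps 3 from row 2; 3 starts row 3. P = [[1], [2], [3]].
Insert 4: appended to row 1. P = [[1, 4], [2], [3]].

So P = [[1, 4], [2], [3]].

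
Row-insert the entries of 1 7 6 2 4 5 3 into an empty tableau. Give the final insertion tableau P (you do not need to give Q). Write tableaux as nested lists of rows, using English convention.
Insert 1: appended to row 1. P = [[1]].
Insert 7: appended to row 1. P = [[1, 7]].
Insert 6: 6 bumps 7 from row 1; 7 starts row 2. P = [[1, 6], [7]].
Insert 2: 2 bumps 6 from row 1; 6 bumps 7 from row 2; 7 starts row 3. P = [[1, 2], [6], [7]].
Insert 4: appended to row 1. P = [[1, 2, 4], [6], [7]].
Insert 5: appended to row 1. P = [[1, 2, 4, 5], [6], [7]].
Insert 3: 3 bumps 4 from row 1; 4 bumps 6 from row 2; 6 bumps 7 from row 3; 7 starts row 4. P = [[1, 2, 3, 5], [4], [6], [7]].

So P = [[1, 2, 3, 5], [4], [6], [7]].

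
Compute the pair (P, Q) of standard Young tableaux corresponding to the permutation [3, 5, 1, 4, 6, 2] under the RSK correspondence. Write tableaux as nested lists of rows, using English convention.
Insert each entry of the permutation into P by Schensted row insertion, recording in Q the position of each new cell.

Insert 3: appended to row 1. P = [[3]].
Insert 5: appended to row 1. P = [[3, 5]].
Insert 1: 1 bumps 3 from row 1; 3 starts row 2. P = [[1, 5], [3]].
Insert 4: 4 bumps 5 from row 1; 5 appends to row 2. P = [[1, 4], [3, 5]].
Insert 6: appended to row 1. P = [[1, 4, 6], [3, 5]].
Insert 2: 2 bumps 4 from row 1; 4 bumps 5 from row 2; 5 starts row 3. P = [[1, 2, 6], [3, 4], [5]].

So P = [[1, 2, 6], [3, 4], [5]], Q = [[1, 2, 5], [3, 4], [6]].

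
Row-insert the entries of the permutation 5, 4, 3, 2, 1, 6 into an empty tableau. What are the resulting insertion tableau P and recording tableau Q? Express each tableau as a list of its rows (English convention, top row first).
P = [[1, 6], [2], [3], [4], [5]], Q = [[1, 6], [2], [3], [4], [5]]

Insert each entry of the permutation into P by Schensted row insertion, recording in Q the position of each new cell.

Insert 5: appended to row 1. P = [[5]].
Insert 4: 4 bumps 5 from row 1; 5 starts row 2. P = [[4], [5]].
Insert 3: 3 bumps 4 from row 1; 4 bumps 5 from row 2; 5 starts row 3. P = [[3], [4], [5]].
Insert 2: 2 bumps 3 from row 1; 3 bumps 4 from row 2; 4 bumps 5 from row 3; 5 starts row 4. P = [[2], [3], [4], [5]].
Insert 1: 1 bumps 2 from row 1; 2 bumps 3 from row 2; 3 bumps 4 from row 3; 4 bumps 5 from row 4; 5 starts row 5. P = [[1], [2], [3], [4], [5]].
Insert 6: appended to row 1. P = [[1, 6], [2], [3], [4], [5]].

So P = [[1, 6], [2], [3], [4], [5]], Q = [[1, 6], [2], [3], [4], [5]].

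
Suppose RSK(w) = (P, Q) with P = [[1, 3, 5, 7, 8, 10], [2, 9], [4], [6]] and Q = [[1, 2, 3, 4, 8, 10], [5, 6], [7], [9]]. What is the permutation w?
Reverse the RSK construction: for i from n down to 1, find the cell of Q containing i, remove the entry at that cell from P, and reverse-bump it up through P; the value ejected from row 1 is w(i).

Step i=10: Q has 10 at row 1, column 6; remove that cell from P, ejecting 10. So w(10) = 10. P is now [[1, 3, 5, 7, 8], [2, 9], [4], [6]].
Step i=9: Q has 9 at row 4, column 1; remove 6 from row 4 of P and reverse-bump: 6 enters row 3 and ejects 4; 4 enters row 2 and ejects 2; 2 enters row 1 and ejects 1. So w(9) = 1. P is now [[2, 3, 5, 7, 8], [4, 9], [6]].
Step i=8: Q has 8 at row 1, column 5; remove that cell from P, ejecting 8. So w(8) = 8. P is now [[2, 3, 5, 7], [4, 9], [6]].
Step i=7: Q has 7 at row 3, column 1; remove 6 from row 3 of P and reverse-bump: 6 enters row 2 and ejects 4; 4 enters row 1 and ejects 3. So w(7) = 3. P is now [[2, 4, 5, 7], [6, 9]].
Step i=6: Q has 6 at row 2, column 2; remove 9 from row 2 of P and reverse-bump: 9 enters row 1 and ejects 7. So w(6) = 7. P is now [[2, 4, 5, 9], [6]].
Step i=5: Q has 5 at row 2, column 1; remove 6 from row 2 of P and reverse-bump: 6 enters row 1 and ejects 5. So w(5) = 5. P is now [[2, 4, 6, 9]].
Step i=4: Q has 4 at row 1, column 4; remove that cell from P, ejecting 9. So w(4) = 9. P is now [[2, 4, 6]].
Step i=3: Q has 3 at row 1, column 3; remove that cell from P, ejecting 6. So w(3) = 6. P is now [[2, 4]].
Step i=2: Q has 2 at row 1, column 2; remove that cell from P, ejecting 4. So w(2) = 4. P is now [[2]].
Step i=1: Q has 1 at row 1, column 1; remove that cell from P, ejecting 2. So w(1) = 2. P is now [].

So w = 2 4 6 9 5 7 3 8 1 10.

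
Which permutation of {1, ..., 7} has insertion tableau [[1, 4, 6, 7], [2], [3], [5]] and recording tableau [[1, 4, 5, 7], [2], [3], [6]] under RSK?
5 3 2 4 6 1 7

Reverse RSK: for i = n, n-1, ..., 1, locate i in Q, remove the corresponding corner cell from P, and reverse-bump its entry up through P; the value ejected from row 1 is w(i).

So w = 5 3 2 4 6 1 7.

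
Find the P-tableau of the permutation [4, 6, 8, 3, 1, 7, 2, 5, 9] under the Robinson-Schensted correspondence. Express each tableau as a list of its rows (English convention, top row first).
Insert 4: appended to row 1. P = [[4]].
Insert 6: appended to row 1. P = [[4, 6]].
Insert 8: appended to row 1. P = [[4, 6, 8]].
Insert 3: 3 bumps 4 from row 1; 4 starts row 2. P = [[3, 6, 8], [4]].
Insert 1: 1 bumps 3 from row 1; 3 bumps 4 from row 2; 4 starts row 3. P = [[1, 6, 8], [3], [4]].
Insert 7: 7 bumps 8 from row 1; 8 appends to row 2. P = [[1, 6, 7], [3, 8], [4]].
Insert 2: 2 bumps 6 from row 1; 6 bumps 8 from row 2; 8 appends to row 3. P = [[1, 2, 7], [3, 6], [4, 8]].
Insert 5: 5 bumps 7 from row 1; 7 appends to row 2. P = [[1, 2, 5], [3, 6, 7], [4, 8]].
Insert 9: appended to row 1. P = [[1, 2, 5, 9], [3, 6, 7], [4, 8]].

So P = [[1, 2, 5, 9], [3, 6, 7], [4, 8]].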